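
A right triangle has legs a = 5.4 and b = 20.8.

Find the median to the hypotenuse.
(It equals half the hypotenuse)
Hypotenuse c = √(a² + b²) = √(29.16 + 432.64) = √461.8 ≈ 21.4895
Median to hypotenuse = c/2 ≈ 21.4895/2 ≈ 10.7448

Median = 10.74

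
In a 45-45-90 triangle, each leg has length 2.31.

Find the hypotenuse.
In a 45-45-90 triangle the sides are in ratio 1 : 1 : √2, so hypotenuse = leg·√2.
Hypotenuse = 2.31·√2 ≈ 2.31·1.41421 ≈ 3.26683

Hypotenuse = 2.31√2 = 3.267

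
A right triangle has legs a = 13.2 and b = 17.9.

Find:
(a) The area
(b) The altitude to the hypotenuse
(a) The legs are perpendicular, so Area = ½·a·b = ½·13.2·17.9 = ½·236.28 = 118.14
(b) Hypotenuse c = √(a² + b²) = √(174.24 + 320.41) = √494.65 ≈ 22.2407
    Area = ½·c·h_c  ⇒  h_c = 2·Area/c = 236.28/22.2407 ≈ 10.6238

Area = 118.14, h_c = 10.62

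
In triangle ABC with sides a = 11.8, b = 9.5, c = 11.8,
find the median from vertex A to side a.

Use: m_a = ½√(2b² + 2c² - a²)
m_a = ½√(2·9.5² + 2·11.8² − 11.8²) = ½√(2·90.25 + 2·139.24 − 139.24) = ½√(180.5 + 278.48 − 139.24) = ½√319.74
√319.74 ≈ 17.8813, so m_a ≈ 8.94064

m_a = 8.941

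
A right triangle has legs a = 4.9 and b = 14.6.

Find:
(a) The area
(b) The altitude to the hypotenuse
(a) The legs are perpendicular, so Area = ½·a·b = ½·4.9·14.6 = ½·71.54 = 35.77
(b) Hypotenuse c = √(a² + b²) = √(24.01 + 213.16) = √237.17 ≈ 15.4003
    Area = ½·c·h_c  ⇒  h_c = 2·Area/c = 71.54/15.4003 ≈ 4.64536

Area = 35.77, h_c = 4.645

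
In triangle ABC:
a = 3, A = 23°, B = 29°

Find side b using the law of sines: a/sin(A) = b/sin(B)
a/sin(A) = b/sin(B)  ⇒  b = a·sin(B)/sin(A) = 3·sin(29°)/sin(23°)
sin(29°) ≈ 0.48481, sin(23°) ≈ 0.390731
b ≈ 3·0.48481/0.390731 ≈ 1.45443/0.390731 ≈ 3.72233

b = 3.722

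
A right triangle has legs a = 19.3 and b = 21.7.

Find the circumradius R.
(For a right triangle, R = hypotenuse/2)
Hypotenuse c = √(a² + b²) = √(372.49 + 470.89) = √843.38 ≈ 29.041
R = c/2 ≈ 29.041/2 ≈ 14.5205

R = 14.52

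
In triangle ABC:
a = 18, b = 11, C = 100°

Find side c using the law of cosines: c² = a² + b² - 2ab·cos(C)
c² = 18² + 11² − 2·18·11·cos(100°)
cos(100°) ≈ -0.173648
c² ≈ 324 + 121 − 396·(-0.173648) ≈ 445 + 68.7647 ≈ 513.765
c ≈ √513.765 ≈ 22.6664

c = 22.67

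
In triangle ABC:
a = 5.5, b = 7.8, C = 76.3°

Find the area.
Two sides and the included angle (SAS): A = ½·a·b·sin(C) = ½·5.5·7.8·sin(76.3°)
sin(76.3°) ≈ 0.971549
A ≈ ½·42.9·0.971549 = 21.45·0.971549 ≈ 20.8397

Area = 20.84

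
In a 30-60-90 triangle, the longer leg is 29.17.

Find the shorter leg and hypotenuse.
In a 30-60-90 triangle the sides are in ratio 1 : √3 : 2, so short leg = long leg/√3 and hypotenuse = 2·(short leg).
Short leg = 29.17/√3 ≈ 29.17/1.73205 ≈ 16.8413
Hypotenuse = 2·16.8413 ≈ 33.6826

Short leg = 16.84, Hypotenuse = 33.68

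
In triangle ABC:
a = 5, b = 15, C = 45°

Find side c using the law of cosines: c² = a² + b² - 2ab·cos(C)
c² = 5² + 15² − 2·5·15·cos(45°)
cos(45°) ≈ 0.707107
c² ≈ 25 + 225 − 150·(0.707107) ≈ 250 − 106.066 ≈ 143.934
c ≈ √143.934 ≈ 11.9972

c = 12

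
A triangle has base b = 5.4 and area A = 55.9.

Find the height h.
A = ½·b·h  ⇒  h = 2A/b = 2·55.9/5.4 = 111.8/5.4 ≈ 20.7037

h = 20.7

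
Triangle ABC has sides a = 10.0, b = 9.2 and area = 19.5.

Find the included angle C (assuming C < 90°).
Area = ½·a·b·sin(C)  ⇒  sin(C) = 2·Area/(a·b) = 2·19.5/(10.0·9.2) = 39/92 ≈ 0.423913
C = arcsin(0.423913) ≈ 25.0819° (taking the acute solution since C < 90°)

C = 25.08°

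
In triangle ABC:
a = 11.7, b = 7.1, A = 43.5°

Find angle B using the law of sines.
a/sin(A) = b/sin(B)  ⇒  sin(B) = b·sin(A)/a = 7.1·sin(43.5°)/11.7
sin(43.5°) ≈ 0.688355
sin(B) ≈ 7.1·0.688355/11.7 ≈ 4.88732/11.7 ≈ 0.417719
B = arcsin(0.417719) ≈ 24.6907°
(Since b ≤ a we need B ≤ A, so the obtuse alternative 180° − 24.6907° ≈ 155.309° is rejected.)

B = 24.69°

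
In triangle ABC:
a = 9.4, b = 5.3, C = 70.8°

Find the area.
Two sides and the included angle (SAS): A = ½·a·b·sin(C) = ½·9.4·5.3·sin(70.8°)
sin(70.8°) ≈ 0.944376
A ≈ ½·49.82·0.944376 = 24.91·0.944376 ≈ 23.5244

Area = 23.52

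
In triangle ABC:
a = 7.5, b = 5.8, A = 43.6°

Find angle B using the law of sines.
a/sin(A) = b/sin(B)  ⇒  sin(B) = b·sin(A)/a = 5.8·sin(43.6°)/7.5
sin(43.6°) ≈ 0.68962
sin(B) ≈ 5.8·0.68962/7.5 ≈ 3.99979/7.5 ≈ 0.533306
B = arcsin(0.533306) ≈ 32.2291°
(Since b ≤ a we need B ≤ A, so the obtuse alternative 180° − 32.2291° ≈ 147.771° is rejected.)

B = 32.23°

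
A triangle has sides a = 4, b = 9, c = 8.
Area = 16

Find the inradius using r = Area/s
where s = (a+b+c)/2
s = (4 + 9 + 8)/2 = 21/2 = 10.5
r = Area/s = 16/10.5 ≈ 1.52381

r = 1.524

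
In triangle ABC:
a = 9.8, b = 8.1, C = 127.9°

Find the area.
Two sides and the included angle (SAS): A = ½·a·b·sin(C) = ½·9.8·8.1·sin(127.9°)
sin(127.9°) ≈ 0.789084
A ≈ ½·79.38·0.789084 = 39.69·0.789084 ≈ 31.3187

Area = 31.32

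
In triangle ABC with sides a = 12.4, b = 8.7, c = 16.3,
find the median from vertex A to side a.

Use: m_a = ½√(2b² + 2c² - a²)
m_a = ½√(2·8.7² + 2·16.3² − 12.4²) = ½√(2·75.69 + 2·265.69 − 153.76) = ½√(151.38 + 531.38 − 153.76) = ½√529
√529 ≈ 23, so m_a ≈ 11.5

m_a = 11.5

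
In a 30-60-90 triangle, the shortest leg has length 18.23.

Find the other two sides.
In a 30-60-90 triangle the sides are in ratio 1 : √3 : 2 (short leg : long leg : hypotenuse).
Long leg = 18.23·√3 ≈ 18.23·1.73205 ≈ 31.5753
Hypotenuse = 2·18.23 = 36.46

Long leg = 18.23√3 = 31.58, Hypotenuse = 36.46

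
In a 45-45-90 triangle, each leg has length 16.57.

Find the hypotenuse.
In a 45-45-90 triangle the sides are in ratio 1 : 1 : √2, so hypotenuse = leg·√2.
Hypotenuse = 16.57·√2 ≈ 16.57·1.41421 ≈ 23.4335

Hypotenuse = 16.57√2 = 23.43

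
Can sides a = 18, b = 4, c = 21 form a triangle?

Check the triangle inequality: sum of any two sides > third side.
a + b vs c: 18 + 4 = 22 > 21  ✓
a + c vs b: 18 + 21 = 39 > 4  ✓
b + c vs a: 4 + 21 = 25 > 18  ✓

Yes, triangle inequality satisfied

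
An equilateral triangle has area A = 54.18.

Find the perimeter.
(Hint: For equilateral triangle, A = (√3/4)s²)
A = (√3/4)s²  ⇒  s² = 4A/√3 = 4·54.18/√3 = 216.72/1.73205 ≈ 125.123
s ≈ √125.123 ≈ 11.1859
Perimeter = 3s ≈ 3·11.1859 ≈ 33.5576

Perimeter = 33.56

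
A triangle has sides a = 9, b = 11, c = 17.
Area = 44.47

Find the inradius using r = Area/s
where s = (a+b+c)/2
s = (9 + 11 + 17)/2 = 37/2 = 18.5
r = Area/s = 44.47/18.5 ≈ 2.40378

r = 2.404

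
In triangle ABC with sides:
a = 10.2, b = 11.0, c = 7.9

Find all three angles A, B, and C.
Law of cosines for each angle (a² = 104.04, b² = 121, c² = 62.41):
cos(A) = (b² + c² − a²)/(2bc) = (121 + 62.41 − 104.04)/(2·11.0·7.9) = 79.37/173.8 ≈ 0.456674  ⇒  A ≈ 62.8273°
cos(B) = (a² + c² − b²)/(2ac) = (104.04 + 62.41 − 121)/(2·10.2·7.9) = 45.45/161.16 ≈ 0.282018  ⇒  B ≈ 73.6193°
cos(C) = (a² + b² − c²)/(2ab) = (104.04 + 121 − 62.41)/(2·10.2·11.0) = 162.63/224.4 ≈ 0.724733  ⇒  C ≈ 43.5534°
Check: A + B + C ≈ 180°

A = 62.83°, B = 73.62°, C = 43.55°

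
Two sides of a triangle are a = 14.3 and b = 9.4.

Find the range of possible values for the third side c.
Triangle inequality: |a − b| < c < a + b
|a − b| = |14.3 − 9.4| = 4.9
a + b = 14.3 + 9.4 = 23.7

4.9 < c < 23.7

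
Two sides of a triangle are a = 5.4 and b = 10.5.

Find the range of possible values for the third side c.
Triangle inequality: |a − b| < c < a + b
|a − b| = |5.4 − 10.5| = 5.1
a + b = 5.4 + 10.5 = 15.9

5.1 < c < 15.9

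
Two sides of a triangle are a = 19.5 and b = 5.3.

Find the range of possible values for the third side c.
Triangle inequality: |a − b| < c < a + b
|a − b| = |19.5 − 5.3| = 14.2
a + b = 19.5 + 5.3 = 24.8

14.2 < c < 24.8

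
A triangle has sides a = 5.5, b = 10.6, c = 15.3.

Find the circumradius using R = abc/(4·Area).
First find the area with Heron's formula.
s = (5.5 + 10.6 + 15.3)/2 = 15.7
Area = √(s(s−a)(s−b)(s−c)) = √(15.7·10.2·5.1·0.4) ≈ √326.686 ≈ 18.0744
abc = 5.5·10.6·15.3 = 891.99
R = abc/(4·Area) ≈ 891.99/(4·18.0744) = 891.99/72.2978 ≈ 12.3377

R = 12.34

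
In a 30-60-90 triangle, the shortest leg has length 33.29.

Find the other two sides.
In a 30-60-90 triangle the sides are in ratio 1 : √3 : 2 (short leg : long leg : hypotenuse).
Long leg = 33.29·√3 ≈ 33.29·1.73205 ≈ 57.66
Hypotenuse = 2·33.29 = 66.58

Long leg = 33.29√3 = 57.66, Hypotenuse = 66.58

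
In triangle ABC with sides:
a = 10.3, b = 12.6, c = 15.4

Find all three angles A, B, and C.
Law of cosines for each angle (a² = 106.09, b² = 158.76, c² = 237.16):
cos(A) = (b² + c² − a²)/(2bc) = (158.76 + 237.16 − 106.09)/(2·12.6·15.4) = 289.83/388.08 ≈ 0.746831  ⇒  A ≈ 41.6834°
cos(B) = (a² + c² − b²)/(2ac) = (106.09 + 237.16 − 158.76)/(2·10.3·15.4) = 184.49/317.24 ≈ 0.581547  ⇒  B ≈ 54.4406°
cos(C) = (a² + b² − c²)/(2ab) = (106.09 + 158.76 − 237.16)/(2·10.3·12.6) = 27.69/259.56 ≈ 0.106681  ⇒  C ≈ 83.876°
Check: A + B + C ≈ 180°

A = 41.68°, B = 54.44°, C = 83.88°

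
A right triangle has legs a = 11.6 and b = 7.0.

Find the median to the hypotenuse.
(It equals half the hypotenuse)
Hypotenuse c = √(a² + b²) = √(134.56 + 49) = √183.56 ≈ 13.5484
Median to hypotenuse = c/2 ≈ 13.5484/2 ≈ 6.77422

Median = 6.774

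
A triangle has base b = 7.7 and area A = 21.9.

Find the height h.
A = ½·b·h  ⇒  h = 2A/b = 2·21.9/7.7 = 43.8/7.7 ≈ 5.68831

h = 5.688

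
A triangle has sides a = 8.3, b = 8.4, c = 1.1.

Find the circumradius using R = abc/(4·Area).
First find the area with Heron's formula.
s = (8.3 + 8.4 + 1.1)/2 = 8.9
Area = √(s(s−a)(s−b)(s−c)) = √(8.9·0.6·0.5·7.8) ≈ √20.826 ≈ 4.56355
abc = 8.3·8.4·1.1 = 76.692
R = abc/(4·Area) ≈ 76.692/(4·4.56355) = 76.692/18.2542 ≈ 4.20133

R = 4.201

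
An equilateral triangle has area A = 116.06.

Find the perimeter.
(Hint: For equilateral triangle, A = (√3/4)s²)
A = (√3/4)s²  ⇒  s² = 4A/√3 = 4·116.06/√3 = 464.24/1.73205 ≈ 268.029
s ≈ √268.029 ≈ 16.3716
Perimeter = 3s ≈ 3·16.3716 ≈ 49.1148

Perimeter = 49.11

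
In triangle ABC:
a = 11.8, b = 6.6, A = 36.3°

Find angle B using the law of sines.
a/sin(A) = b/sin(B)  ⇒  sin(B) = b·sin(A)/a = 6.6·sin(36.3°)/11.8
sin(36.3°) ≈ 0.592013
sin(B) ≈ 6.6·0.592013/11.8 ≈ 3.90729/11.8 ≈ 0.331126
B = arcsin(0.331126) ≈ 19.3371°
(Since b ≤ a we need B ≤ A, so the obtuse alternative 180° − 19.3371° ≈ 160.663° is rejected.)

B = 19.34°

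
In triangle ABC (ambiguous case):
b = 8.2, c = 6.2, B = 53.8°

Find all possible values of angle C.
b/sin(B) = c/sin(C)  ⇒  sin(C) = c·sin(B)/b = 6.2·sin(53.8°)/8.2
sin(53.8°) ≈ 0.80696
sin(C) ≈ 6.2·0.80696/8.2 ≈ 5.00315/8.2 ≈ 0.610141
Candidate 1: C₁ = arcsin(0.610141) ≈ 37.5997°  →  A = 180° − 53.8° − 37.5997° ≈ 88.6003° > 0, valid
Candidate 2: C₂ = 180° − C₁ ≈ 142.4°  →  A = 180° − 53.8° − 142.4° ≈ -16.2003° ≤ 0, not a valid triangle

C = 37.6° (one solution)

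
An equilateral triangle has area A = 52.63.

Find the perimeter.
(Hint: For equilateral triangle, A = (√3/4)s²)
A = (√3/4)s²  ⇒  s² = 4A/√3 = 4·52.63/√3 = 210.52/1.73205 ≈ 121.544
s ≈ √121.544 ≈ 11.0247
Perimeter = 3s ≈ 3·11.0247 ≈ 33.0741

Perimeter = 33.07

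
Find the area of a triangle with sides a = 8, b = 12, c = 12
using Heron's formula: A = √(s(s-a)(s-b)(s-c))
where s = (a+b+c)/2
s = (8 + 12 + 12)/2 = 32/2 = 16
s − a = 8, s − b = 4, s − c = 4
s(s−a)(s−b)(s−c) = 16·8·4·4 = 2048
Area = √2048 ≈ 45.2548

s = 16.0, Area = 45.25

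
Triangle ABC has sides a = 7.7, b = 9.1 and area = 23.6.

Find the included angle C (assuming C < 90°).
Area = ½·a·b·sin(C)  ⇒  sin(C) = 2·Area/(a·b) = 2·23.6/(7.7·9.1) = 47.2/70.07 ≈ 0.673612
C = arcsin(0.673612) ≈ 42.3465° (taking the acute solution since C < 90°)

C = 42.35°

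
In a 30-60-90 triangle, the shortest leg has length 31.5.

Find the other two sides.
In a 30-60-90 triangle the sides are in ratio 1 : √3 : 2 (short leg : long leg : hypotenuse).
Long leg = 31.5·√3 ≈ 31.5·1.73205 ≈ 54.5596
Hypotenuse = 2·31.5 = 63

Long leg = 31.5√3 = 54.56, Hypotenuse = 63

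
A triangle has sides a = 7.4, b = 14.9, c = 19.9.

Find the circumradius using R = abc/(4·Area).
First find the area with Heron's formula.
s = (7.4 + 14.9 + 19.9)/2 = 21.1
Area = √(s(s−a)(s−b)(s−c)) = √(21.1·13.7·6.2·1.2) ≈ √2150.68 ≈ 46.3754
abc = 7.4·14.9·19.9 = 2194.174
R = abc/(4·Area) ≈ 2194.174/(4·46.3754) = 2194.174/185.502 ≈ 11.8283

R = 11.83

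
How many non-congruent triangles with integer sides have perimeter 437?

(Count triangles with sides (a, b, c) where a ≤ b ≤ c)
Let a ≤ b ≤ c with a + b + c = 437. The only binding inequality is a + b > c, i.e. 437 − c > c, so c < 437/2; and c ≥ 437/3 since c is the largest side.
So 146 ≤ c ≤ 218. For each c, b runs from ⌈(437 − c)/2⌉ up to c (then a = 437 − b − c satisfies 1 ≤ a ≤ b automatically), giving c − ⌈(437 − c)/2⌉ + 1 choices.
Summing over c: 1 + 3 + 4 + 6 + … + 108 + 109  (73 terms, c = 146, …, 218) = 4033
Check (closed form: nearest integer to p²/48 for even p, (p+3)²/48 for odd p): (437+3)²/48 = 440²/48 = 193600/48 ≈ 4033.33 → 4033

4033 triangles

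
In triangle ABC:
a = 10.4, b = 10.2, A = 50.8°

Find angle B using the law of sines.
a/sin(A) = b/sin(B)  ⇒  sin(B) = b·sin(A)/a = 10.2·sin(50.8°)/10.4
sin(50.8°) ≈ 0.774944
sin(B) ≈ 10.2·0.774944/10.4 ≈ 7.90443/10.4 ≈ 0.760042
B = arcsin(0.760042) ≈ 49.4679°
(Since b ≤ a we need B ≤ A, so the obtuse alternative 180° − 49.4679° ≈ 130.532° is rejected.)

B = 49.47°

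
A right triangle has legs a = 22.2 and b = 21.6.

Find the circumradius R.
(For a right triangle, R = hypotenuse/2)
Hypotenuse c = √(a² + b²) = √(492.84 + 466.56) = √959.4 ≈ 30.9742
R = c/2 ≈ 30.9742/2 ≈ 15.4871

R = 15.49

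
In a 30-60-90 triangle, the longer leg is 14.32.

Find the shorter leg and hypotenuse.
In a 30-60-90 triangle the sides are in ratio 1 : √3 : 2, so short leg = long leg/√3 and hypotenuse = 2·(short leg).
Short leg = 14.32/√3 ≈ 14.32/1.73205 ≈ 8.26766
Hypotenuse = 2·8.26766 ≈ 16.5353

Short leg = 8.268, Hypotenuse = 16.54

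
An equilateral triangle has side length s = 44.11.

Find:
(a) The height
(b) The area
(a) The height splits the triangle into two 30-60-90 halves: h = s·√3/2 = 44.11·1.73205/2 ≈ 76.4008/2 ≈ 38.2004
(b) Area = (√3/4)·s² = (√3/4)·44.11² = (√3/4)·1945.6921 ≈ 0.433013·1945.6921 ≈ 842.509

Height = 38.2, Area = 842.5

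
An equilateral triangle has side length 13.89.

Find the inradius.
r = Area/s with s the semi-perimeter.
Area = (√3/4)·13.89² = (√3/4)·192.9321 ≈ 0.433013·192.9321 ≈ 83.542
s = 3·13.89/2 = 20.835
r ≈ 83.542/20.835 ≈ 4.0097
(Equivalently r = side/(2√3) = 13.89/3.4641 ≈ 4.0097.)

r = 4.01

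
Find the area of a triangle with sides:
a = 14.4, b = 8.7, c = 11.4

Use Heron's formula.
s = (14.4 + 8.7 + 11.4)/2 = 34.5/2 = 17.25
s − a = 2.85, s − b = 8.55, s − c = 5.85
s(s−a)(s−b)(s−c) = 17.25·2.85·8.55·5.85 ≈ 2458.99
Area = √2458.99 ≈ 49.5882

Area = 49.59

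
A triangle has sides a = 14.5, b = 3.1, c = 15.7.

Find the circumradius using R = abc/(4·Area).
First find the area with Heron's formula.
s = (14.5 + 3.1 + 15.7)/2 = 16.65
Area = √(s(s−a)(s−b)(s−c)) = √(16.65·2.15·13.55·0.95) ≈ √460.803 ≈ 21.4663
abc = 14.5·3.1·15.7 = 705.715
R = abc/(4·Area) ≈ 705.715/(4·21.4663) = 705.715/85.8653 ≈ 8.21886

R = 8.219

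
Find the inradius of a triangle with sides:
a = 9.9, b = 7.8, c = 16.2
r = Area/s where s is the semi-perimeter.
s = (9.9 + 7.8 + 16.2)/2 = 33.9/2 = 16.95
Area = √(s(s−a)(s−b)(s−c)) = √(16.95·7.05·9.15·0.75) ≈ √820.052 ≈ 28.6365
r ≈ 28.6365/16.95 ≈ 1.68947

r = 1.689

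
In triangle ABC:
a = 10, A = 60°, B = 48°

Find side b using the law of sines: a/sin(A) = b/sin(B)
a/sin(A) = b/sin(B)  ⇒  b = a·sin(B)/sin(A) = 10·sin(48°)/sin(60°)
sin(48°) ≈ 0.743145, sin(60°) ≈ 0.866025
b ≈ 10·0.743145/0.866025 ≈ 7.43145/0.866025 ≈ 8.5811

b = 8.581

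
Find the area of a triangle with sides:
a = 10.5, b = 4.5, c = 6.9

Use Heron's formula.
s = (10.5 + 4.5 + 6.9)/2 = 21.9/2 = 10.95
s − a = 0.45, s − b = 6.45, s − c = 4.05
s(s−a)(s−b)(s−c) = 10.95·0.45·6.45·4.05 ≈ 128.719
Area = √128.719 ≈ 11.3454

Area = 11.35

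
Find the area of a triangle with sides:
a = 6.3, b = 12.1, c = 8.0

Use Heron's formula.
s = (6.3 + 12.1 + 8.0)/2 = 26.4/2 = 13.2
s − a = 6.9, s − b = 1.1, s − c = 5.2
s(s−a)(s−b)(s−c) = 13.2·6.9·1.1·5.2 ≈ 520.978
Area = √520.978 ≈ 22.8249

Area = 22.82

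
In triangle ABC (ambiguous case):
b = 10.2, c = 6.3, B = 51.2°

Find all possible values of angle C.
b/sin(B) = c/sin(C)  ⇒  sin(C) = c·sin(B)/b = 6.3·sin(51.2°)/10.2
sin(51.2°) ≈ 0.779338
sin(C) ≈ 6.3·0.779338/10.2 ≈ 4.90983/10.2 ≈ 0.481356
Candidate 1: C₁ = arcsin(0.481356) ≈ 28.774°  →  A = 180° − 51.2° − 28.774° ≈ 100.026° > 0, valid
Candidate 2: C₂ = 180° − C₁ ≈ 151.226°  →  A = 180° − 51.2° − 151.226° ≈ -22.426° ≤ 0, not a valid triangle

C = 28.77° (one solution)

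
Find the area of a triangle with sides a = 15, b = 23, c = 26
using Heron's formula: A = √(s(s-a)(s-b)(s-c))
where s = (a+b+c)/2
s = (15 + 23 + 26)/2 = 64/2 = 32
s − a = 17, s − b = 9, s − c = 6
s(s−a)(s−b)(s−c) = 32·17·9·6 = 29376
Area = √29376 ≈ 171.394

s = 32.0, Area = 171.4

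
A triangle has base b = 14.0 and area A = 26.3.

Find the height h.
A = ½·b·h  ⇒  h = 2A/b = 2·26.3/14.0 = 52.6/14.0 ≈ 3.75714

h = 3.757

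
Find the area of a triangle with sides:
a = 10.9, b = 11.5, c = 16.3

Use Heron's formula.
s = (10.9 + 11.5 + 16.3)/2 = 38.7/2 = 19.35
s − a = 8.45, s − b = 7.85, s − c = 3.05
s(s−a)(s−b)(s−c) = 19.35·8.45·7.85·3.05 ≈ 3914.78
Area = √3914.78 ≈ 62.5682

Area = 62.57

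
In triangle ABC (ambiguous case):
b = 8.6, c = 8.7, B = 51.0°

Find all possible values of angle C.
b/sin(B) = c/sin(C)  ⇒  sin(C) = c·sin(B)/b = 8.7·sin(51.0°)/8.6
sin(51.0°) ≈ 0.777146
sin(C) ≈ 8.7·0.777146/8.6 ≈ 6.76117/8.6 ≈ 0.786183
Candidate 1: C₁ = arcsin(0.786183) ≈ 51.8302°  →  A = 180° − 51.0° − 51.8302° ≈ 77.1698° > 0, valid
Candidate 2: C₂ = 180° − C₁ ≈ 128.17°  →  A = 180° − 51.0° − 128.17° ≈ 0.830182° > 0, valid

C = 51.83° or C = 128.2° (two solutions)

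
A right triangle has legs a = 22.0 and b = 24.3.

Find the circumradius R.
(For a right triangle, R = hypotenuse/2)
Hypotenuse c = √(a² + b²) = √(484 + 590.49) = √1074.49 ≈ 32.7794
R = c/2 ≈ 32.7794/2 ≈ 16.3897

R = 16.39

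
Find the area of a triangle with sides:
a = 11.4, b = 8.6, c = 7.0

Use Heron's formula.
s = (11.4 + 8.6 + 7.0)/2 = 27/2 = 13.5
s − a = 2.1, s − b = 4.9, s − c = 6.5
s(s−a)(s−b)(s−c) = 13.5·2.1·4.9·6.5 ≈ 902.947
Area = √902.947 ≈ 30.0491

Area = 30.05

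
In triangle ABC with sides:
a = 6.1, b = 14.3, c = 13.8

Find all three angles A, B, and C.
Law of cosines for each angle (a² = 37.21, b² = 204.49, c² = 190.44):
cos(A) = (b² + c² − a²)/(2bc) = (204.49 + 190.44 − 37.21)/(2·14.3·13.8) = 357.72/394.68 ≈ 0.906355  ⇒  A ≈ 24.9937°
cos(B) = (a² + c² − b²)/(2ac) = (37.21 + 190.44 − 204.49)/(2·6.1·13.8) = 23.16/168.36 ≈ 0.137562  ⇒  B ≈ 82.0932°
cos(C) = (a² + b² − c²)/(2ab) = (37.21 + 204.49 − 190.44)/(2·6.1·14.3) = 51.26/174.46 ≈ 0.293821  ⇒  C ≈ 72.9132°
Check: A + B + C ≈ 180°

A = 24.99°, B = 82.09°, C = 72.91°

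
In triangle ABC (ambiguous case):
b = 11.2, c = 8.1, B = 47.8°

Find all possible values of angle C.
b/sin(B) = c/sin(C)  ⇒  sin(C) = c·sin(B)/b = 8.1·sin(47.8°)/11.2
sin(47.8°) ≈ 0.740805
sin(C) ≈ 8.1·0.740805/11.2 ≈ 6.00052/11.2 ≈ 0.53576
Candidate 1: C₁ = arcsin(0.53576) ≈ 32.3955°  →  A = 180° − 47.8° − 32.3955° ≈ 99.8045° > 0, valid
Candidate 2: C₂ = 180° − C₁ ≈ 147.605°  →  A = 180° − 47.8° − 147.605° ≈ -15.4045° ≤ 0, not a valid triangle

C = 32.4° (one solution)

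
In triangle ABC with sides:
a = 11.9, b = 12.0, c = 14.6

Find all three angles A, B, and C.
Law of cosines for each angle (a² = 141.61, b² = 144, c² = 213.16):
cos(A) = (b² + c² − a²)/(2bc) = (144 + 213.16 − 141.61)/(2·12.0·14.6) = 215.55/350.4 ≈ 0.615154  ⇒  A ≈ 52.0369°
cos(B) = (a² + c² − b²)/(2ac) = (141.61 + 213.16 − 144)/(2·11.9·14.6) = 210.77/347.48 ≈ 0.606567  ⇒  B ≈ 52.6583°
cos(C) = (a² + b² − c²)/(2ab) = (141.61 + 144 − 213.16)/(2·11.9·12.0) = 72.45/285.6 ≈ 0.253676  ⇒  C ≈ 75.3048°
Check: A + B + C ≈ 180°

A = 52.04°, B = 52.66°, C = 75.3°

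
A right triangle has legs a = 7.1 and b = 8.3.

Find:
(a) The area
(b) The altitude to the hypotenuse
(a) The legs are perpendicular, so Area = ½·a·b = ½·7.1·8.3 = ½·58.93 = 29.465
(b) Hypotenuse c = √(a² + b²) = √(50.41 + 68.89) = √119.3 ≈ 10.9225
    Area = ½·c·h_c  ⇒  h_c = 2·Area/c = 58.93/10.9225 ≈ 5.39531

Area = 29.465, h_c = 5.395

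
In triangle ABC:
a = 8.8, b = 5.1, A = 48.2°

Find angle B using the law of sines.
a/sin(A) = b/sin(B)  ⇒  sin(B) = b·sin(A)/a = 5.1·sin(48.2°)/8.8
sin(48.2°) ≈ 0.745476
sin(B) ≈ 5.1·0.745476/8.8 ≈ 3.80193/8.8 ≈ 0.432037
B = arcsin(0.432037) ≈ 25.5969°
(Since b ≤ a we need B ≤ A, so the obtuse alternative 180° − 25.5969° ≈ 154.403° is rejected.)

B = 25.6°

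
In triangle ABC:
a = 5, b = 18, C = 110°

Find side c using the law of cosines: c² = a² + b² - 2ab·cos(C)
c² = 5² + 18² − 2·5·18·cos(110°)
cos(110°) ≈ -0.34202
c² ≈ 25 + 324 − 180·(-0.34202) ≈ 349 + 61.5636 ≈ 410.564
c ≈ √410.564 ≈ 20.2624

c = 20.26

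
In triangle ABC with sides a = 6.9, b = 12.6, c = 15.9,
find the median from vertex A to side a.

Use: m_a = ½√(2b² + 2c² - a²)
m_a = ½√(2·12.6² + 2·15.9² − 6.9²) = ½√(2·158.76 + 2·252.81 − 47.61) = ½√(317.52 + 505.62 − 47.61) = ½√775.53
√775.53 ≈ 27.8483, so m_a ≈ 13.9242

m_a = 13.92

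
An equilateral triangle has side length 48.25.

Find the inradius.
r = Area/s with s the semi-perimeter.
Area = (√3/4)·48.25² = (√3/4)·2328.0625 ≈ 0.433013·2328.0625 ≈ 1008.08
s = 3·48.25/2 = 72.375
r ≈ 1008.08/72.375 ≈ 13.9286
(Equivalently r = side/(2√3) = 48.25/3.4641 ≈ 13.9286.)

r = 13.93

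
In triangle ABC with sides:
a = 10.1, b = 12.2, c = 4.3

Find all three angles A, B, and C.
Law of cosines for each angle (a² = 102.01, b² = 148.84, c² = 18.49):
cos(A) = (b² + c² − a²)/(2bc) = (148.84 + 18.49 − 102.01)/(2·12.2·4.3) = 65.32/104.92 ≈ 0.62257  ⇒  A ≈ 51.496°
cos(B) = (a² + c² − b²)/(2ac) = (102.01 + 18.49 − 148.84)/(2·10.1·4.3) = -28.34/86.86 ≈ -0.326272  ⇒  B ≈ 109.043°
cos(C) = (a² + b² − c²)/(2ab) = (102.01 + 148.84 − 18.49)/(2·10.1·12.2) = 232.36/246.44 ≈ 0.942866  ⇒  C ≈ 19.4614°
Check: A + B + C ≈ 180°

A = 51.5°, B = 109°, C = 19.46°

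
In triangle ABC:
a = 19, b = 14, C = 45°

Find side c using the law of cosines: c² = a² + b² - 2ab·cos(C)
c² = 19² + 14² − 2·19·14·cos(45°)
cos(45°) ≈ 0.707107
c² ≈ 361 + 196 − 532·(0.707107) ≈ 557 − 376.181 ≈ 180.819
c ≈ √180.819 ≈ 13.4469

c = 13.45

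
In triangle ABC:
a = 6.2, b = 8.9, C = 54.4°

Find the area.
Two sides and the included angle (SAS): A = ½·a·b·sin(C) = ½·6.2·8.9·sin(54.4°)
sin(54.4°) ≈ 0.813101
A ≈ ½·55.18·0.813101 = 27.59·0.813101 ≈ 22.4334

Area = 22.43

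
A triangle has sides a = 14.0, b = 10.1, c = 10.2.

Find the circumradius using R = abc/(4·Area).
First find the area with Heron's formula.
s = (14.0 + 10.1 + 10.2)/2 = 17.15
Area = √(s(s−a)(s−b)(s−c)) = √(17.15·3.15·7.05·6.95) ≈ √2646.97 ≈ 51.4487
abc = 14.0·10.1·10.2 = 1442.28
R = abc/(4·Area) ≈ 1442.28/(4·51.4487) = 1442.28/205.795 ≈ 7.00834

R = 7.008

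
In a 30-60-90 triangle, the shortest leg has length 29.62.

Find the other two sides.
In a 30-60-90 triangle the sides are in ratio 1 : √3 : 2 (short leg : long leg : hypotenuse).
Long leg = 29.62·√3 ≈ 29.62·1.73205 ≈ 51.3033
Hypotenuse = 2·29.62 = 59.24

Long leg = 29.62√3 = 51.3, Hypotenuse = 59.24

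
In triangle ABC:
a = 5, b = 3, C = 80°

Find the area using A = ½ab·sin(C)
A = ½·a·b·sin(C) = ½·5·3·sin(80°)
sin(80°) ≈ 0.984808
A ≈ ½·15·0.984808 = 7.5·0.984808 ≈ 7.38606

Area = 7.386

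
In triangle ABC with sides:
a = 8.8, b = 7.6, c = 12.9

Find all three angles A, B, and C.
Law of cosines for each angle (a² = 77.44, b² = 57.76, c² = 166.41):
cos(A) = (b² + c² − a²)/(2bc) = (57.76 + 166.41 − 77.44)/(2·7.6·12.9) = 146.73/196.08 ≈ 0.748317  ⇒  A ≈ 41.5552°
cos(B) = (a² + c² − b²)/(2ac) = (77.44 + 166.41 − 57.76)/(2·8.8·12.9) = 186.09/227.04 ≈ 0.819635  ⇒  B ≈ 34.9517°
cos(C) = (a² + b² − c²)/(2ab) = (77.44 + 57.76 − 166.41)/(2·8.8·7.6) = -31.21/133.76 ≈ -0.233328  ⇒  C ≈ 103.493°
Check: A + B + C ≈ 180°

A = 41.56°, B = 34.95°, C = 103.5°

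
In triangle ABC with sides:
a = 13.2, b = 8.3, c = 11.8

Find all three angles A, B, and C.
Law of cosines for each angle (a² = 174.24, b² = 68.89, c² = 139.24):
cos(A) = (b² + c² − a²)/(2bc) = (68.89 + 139.24 − 174.24)/(2·8.3·11.8) = 33.89/195.88 ≈ 0.173014  ⇒  A ≈ 80.0369°
cos(B) = (a² + c² − b²)/(2ac) = (174.24 + 139.24 − 68.89)/(2·13.2·11.8) = 244.59/311.52 ≈ 0.78515  ⇒  B ≈ 38.2654°
cos(C) = (a² + b² − c²)/(2ab) = (174.24 + 68.89 − 139.24)/(2·13.2·8.3) = 103.89/219.12 ≈ 0.474124  ⇒  C ≈ 61.6977°
Check: A + B + C ≈ 180°

A = 80.04°, B = 38.27°, C = 61.7°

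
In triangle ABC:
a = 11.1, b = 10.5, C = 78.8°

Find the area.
Two sides and the included angle (SAS): A = ½·a·b·sin(C) = ½·11.1·10.5·sin(78.8°)
sin(78.8°) ≈ 0.980955
A ≈ ½·116.55·0.980955 = 58.275·0.980955 ≈ 57.1652

Area = 57.17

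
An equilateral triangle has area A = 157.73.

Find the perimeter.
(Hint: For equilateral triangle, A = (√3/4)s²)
A = (√3/4)s²  ⇒  s² = 4A/√3 = 4·157.73/√3 = 630.92/1.73205 ≈ 364.262
s ≈ √364.262 ≈ 19.0856
Perimeter = 3s ≈ 3·19.0856 ≈ 57.2569

Perimeter = 57.26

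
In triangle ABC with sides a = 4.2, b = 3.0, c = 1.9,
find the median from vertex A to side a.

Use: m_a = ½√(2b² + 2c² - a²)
m_a = ½√(2·3.0² + 2·1.9² − 4.2²) = ½√(2·9 + 2·3.61 − 17.64) = ½√(18 + 7.22 − 17.64) = ½√7.58
√7.58 ≈ 2.75318, so m_a ≈ 1.37659

m_a = 1.377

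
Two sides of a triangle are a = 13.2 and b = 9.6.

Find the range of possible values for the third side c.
Triangle inequality: |a − b| < c < a + b
|a − b| = |13.2 − 9.6| = 3.6
a + b = 13.2 + 9.6 = 22.8

3.6 < c < 22.8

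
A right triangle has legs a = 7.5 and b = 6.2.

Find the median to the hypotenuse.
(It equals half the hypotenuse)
Hypotenuse c = √(a² + b²) = √(56.25 + 38.44) = √94.69 ≈ 9.73088
Median to hypotenuse = c/2 ≈ 9.73088/2 ≈ 4.86544

Median = 4.865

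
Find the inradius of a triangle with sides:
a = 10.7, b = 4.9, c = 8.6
r = Area/s where s is the semi-perimeter.
s = (10.7 + 4.9 + 8.6)/2 = 24.2/2 = 12.1
Area = √(s(s−a)(s−b)(s−c)) = √(12.1·1.4·7.2·3.5) ≈ √426.888 ≈ 20.6613
r ≈ 20.6613/12.1 ≈ 1.70754

r = 1.708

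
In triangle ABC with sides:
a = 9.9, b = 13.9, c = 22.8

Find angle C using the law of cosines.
c² = a² + b² − 2ab·cos(C)  ⇒  cos(C) = (a² + b² − c²)/(2ab)
cos(C) = (9.9² + 13.9² − 22.8²)/(2·9.9·13.9) = (98.01 + 193.21 − 519.84)/275.22 = -228.62/275.22 ≈ -0.830681
C = arccos(-0.830681) ≈ 146.169°

C = 146.2°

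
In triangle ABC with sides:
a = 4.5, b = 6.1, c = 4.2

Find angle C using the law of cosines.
c² = a² + b² − 2ab·cos(C)  ⇒  cos(C) = (a² + b² − c²)/(2ab)
cos(C) = (4.5² + 6.1² − 4.2²)/(2·4.5·6.1) = (20.25 + 37.21 − 17.64)/54.9 = 39.82/54.9 ≈ 0.725319
C = arccos(0.725319) ≈ 43.5046°

C = 43.5°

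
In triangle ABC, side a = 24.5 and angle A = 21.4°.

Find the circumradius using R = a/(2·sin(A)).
R = a/(2·sin(A)) = 24.5/(2·sin(21.4°))
sin(21.4°) ≈ 0.364877
R ≈ 24.5/(2·0.364877) = 24.5/0.729754 ≈ 33.573

R = 33.57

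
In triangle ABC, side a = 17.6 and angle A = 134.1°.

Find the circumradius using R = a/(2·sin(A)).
R = a/(2·sin(A)) = 17.6/(2·sin(134.1°))
sin(134.1°) ≈ 0.718126
R ≈ 17.6/(2·0.718126) = 17.6/1.43625 ≈ 12.2541

R = 12.25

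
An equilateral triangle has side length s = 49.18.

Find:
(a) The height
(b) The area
(a) The height splits the triangle into two 30-60-90 halves: h = s·√3/2 = 49.18·1.73205/2 ≈ 85.1823/2 ≈ 42.5911
(b) Area = (√3/4)·s² = (√3/4)·49.18² = (√3/4)·2418.6724 ≈ 0.433013·2418.6724 ≈ 1047.32

Height = 42.59, Area = 1047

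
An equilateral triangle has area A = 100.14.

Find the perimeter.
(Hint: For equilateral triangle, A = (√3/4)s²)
A = (√3/4)s²  ⇒  s² = 4A/√3 = 4·100.14/√3 = 400.56/1.73205 ≈ 231.263
s ≈ √231.263 ≈ 15.2073
Perimeter = 3s ≈ 3·15.2073 ≈ 45.622

Perimeter = 45.62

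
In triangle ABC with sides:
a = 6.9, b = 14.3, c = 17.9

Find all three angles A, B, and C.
Law of cosines for each angle (a² = 47.61, b² = 204.49, c² = 320.41):
cos(A) = (b² + c² − a²)/(2bc) = (204.49 + 320.41 − 47.61)/(2·14.3·17.9) = 477.29/511.94 ≈ 0.932316  ⇒  A ≈ 21.2012°
cos(B) = (a² + c² − b²)/(2ac) = (47.61 + 320.41 − 204.49)/(2·6.9·17.9) = 163.53/247.02 ≈ 0.662011  ⇒  B ≈ 48.5466°
cos(C) = (a² + b² − c²)/(2ab) = (47.61 + 204.49 − 320.41)/(2·6.9·14.3) = -68.31/197.34 ≈ -0.346154  ⇒  C ≈ 110.252°
Check: A + B + C ≈ 180°

A = 21.2°, B = 48.55°, C = 110.3°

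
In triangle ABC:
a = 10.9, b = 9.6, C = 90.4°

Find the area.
Two sides and the included angle (SAS): A = ½·a·b·sin(C) = ½·10.9·9.6·sin(90.4°)
sin(90.4°) ≈ 0.999976
A ≈ ½·104.64·0.999976 = 52.32·0.999976 ≈ 52.3187

Area = 52.32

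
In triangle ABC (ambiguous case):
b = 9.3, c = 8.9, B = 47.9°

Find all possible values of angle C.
b/sin(B) = c/sin(C)  ⇒  sin(C) = c·sin(B)/b = 8.9·sin(47.9°)/9.3
sin(47.9°) ≈ 0.741976
sin(C) ≈ 8.9·0.741976/9.3 ≈ 6.60358/9.3 ≈ 0.710063
Candidate 1: C₁ = arcsin(0.710063) ≈ 45.24°  →  A = 180° − 47.9° − 45.24° ≈ 86.86° > 0, valid
Candidate 2: C₂ = 180° − C₁ ≈ 134.76°  →  A = 180° − 47.9° − 134.76° ≈ -2.66° ≤ 0, not a valid triangle

C = 45.24° (one solution)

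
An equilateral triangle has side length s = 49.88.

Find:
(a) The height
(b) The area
(a) The height splits the triangle into two 30-60-90 halves: h = s·√3/2 = 49.88·1.73205/2 ≈ 86.3947/2 ≈ 43.1973
(b) Area = (√3/4)·s² = (√3/4)·49.88² = (√3/4)·2488.0144 ≈ 0.433013·2488.0144 ≈ 1077.34

Height = 43.2, Area = 1077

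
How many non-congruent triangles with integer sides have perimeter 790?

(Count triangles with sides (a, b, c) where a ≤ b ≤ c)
Let a ≤ b ≤ c with a + b + c = 790. The only binding inequality is a + b > c, i.e. 790 − c > c, so c < 790/2; and c ≥ 790/3 since c is the largest side.
So 264 ≤ c ≤ 394. For each c, b runs from ⌈(790 − c)/2⌉ up to c (then a = 790 − b − c satisfies 1 ≤ a ≤ b automatically), giving c − ⌈(790 − c)/2⌉ + 1 choices.
Summing over c: 2 + 3 + 5 + 6 + … + 195 + 197  (131 terms, c = 264, …, 394) = 13002
Check (closed form: nearest integer to p²/48 for even p, (p+3)²/48 for odd p): 790²/48 = 624100/48 ≈ 13002.08 → 13002

13002 triangles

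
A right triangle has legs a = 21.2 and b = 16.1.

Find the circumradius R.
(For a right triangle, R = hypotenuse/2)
Hypotenuse c = √(a² + b²) = √(449.44 + 259.21) = √708.65 ≈ 26.6205
R = c/2 ≈ 26.6205/2 ≈ 13.3102

R = 13.31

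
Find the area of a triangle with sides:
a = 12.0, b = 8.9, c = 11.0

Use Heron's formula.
s = (12.0 + 8.9 + 11.0)/2 = 31.9/2 = 15.95
s − a = 3.95, s − b = 7.05, s − c = 4.95
s(s−a)(s−b)(s−c) = 15.95·3.95·7.05·4.95 ≈ 2198.63
Area = √2198.63 ≈ 46.8895

Area = 46.89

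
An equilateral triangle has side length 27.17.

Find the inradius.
r = Area/s with s the semi-perimeter.
Area = (√3/4)·27.17² = (√3/4)·738.2089 ≈ 0.433013·738.2089 ≈ 319.654
s = 3·27.17/2 = 40.755
r ≈ 319.654/40.755 ≈ 7.8433
(Equivalently r = side/(2√3) = 27.17/3.4641 ≈ 7.8433.)

r = 7.843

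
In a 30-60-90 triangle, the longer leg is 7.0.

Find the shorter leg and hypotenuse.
In a 30-60-90 triangle the sides are in ratio 1 : √3 : 2, so short leg = long leg/√3 and hypotenuse = 2·(short leg).
Short leg = 7.0/√3 ≈ 7.0/1.73205 ≈ 4.04145
Hypotenuse = 2·4.04145 ≈ 8.0829

Short leg = 4.041, Hypotenuse = 8.083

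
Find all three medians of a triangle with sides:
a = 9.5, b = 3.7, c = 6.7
Median formula: m_a = ½√(2b² + 2c² − a²) (and cyclically). a² = 90.25, b² = 13.69, c² = 44.89.
m_a = ½√(2·13.69 + 2·44.89 − 90.25) = ½√26.91 ≈ ½·5.18748 ≈ 2.59374
m_b = ½√(2·90.25 + 2·44.89 − 13.69) = ½√256.59 ≈ ½·16.0184 ≈ 8.00921
m_c = ½√(2·90.25 + 2·13.69 − 44.89) = ½√162.99 ≈ ½·12.7668 ≈ 6.38338

m_a = 2.594, m_b = 8.009, m_c = 6.383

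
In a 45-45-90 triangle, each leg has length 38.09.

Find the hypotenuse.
In a 45-45-90 triangle the sides are in ratio 1 : 1 : √2, so hypotenuse = leg·√2.
Hypotenuse = 38.09·√2 ≈ 38.09·1.41421 ≈ 53.8674

Hypotenuse = 38.09√2 = 53.87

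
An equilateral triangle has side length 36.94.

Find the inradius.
r = Area/s with s the semi-perimeter.
Area = (√3/4)·36.94² = (√3/4)·1364.5636 ≈ 0.433013·1364.5636 ≈ 590.873
s = 3·36.94/2 = 55.41
r ≈ 590.873/55.41 ≈ 10.6637
(Equivalently r = side/(2√3) = 36.94/3.4641 ≈ 10.6637.)

r = 10.66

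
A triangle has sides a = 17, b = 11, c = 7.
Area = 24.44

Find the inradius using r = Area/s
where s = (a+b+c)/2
s = (17 + 11 + 7)/2 = 35/2 = 17.5
r = Area/s = 24.44/17.5 ≈ 1.39657

r = 1.397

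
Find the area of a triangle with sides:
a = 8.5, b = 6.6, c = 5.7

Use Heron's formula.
s = (8.5 + 6.6 + 5.7)/2 = 20.8/2 = 10.4
s − a = 1.9, s − b = 3.8, s − c = 4.7
s(s−a)(s−b)(s−c) = 10.4·1.9·3.8·4.7 ≈ 352.914
Area = √352.914 ≈ 18.786

Area = 18.79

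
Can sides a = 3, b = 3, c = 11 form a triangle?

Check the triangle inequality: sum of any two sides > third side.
a + b vs c: 3 + 3 = 6 ≤ 11  ✗
a + c vs b: 3 + 11 = 14 > 3  ✓
b + c vs a: 3 + 11 = 14 > 3  ✓

No: 3 + 3 = 6 is not > 11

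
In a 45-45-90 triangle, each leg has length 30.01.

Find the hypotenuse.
In a 45-45-90 triangle the sides are in ratio 1 : 1 : √2, so hypotenuse = leg·√2.
Hypotenuse = 30.01·√2 ≈ 30.01·1.41421 ≈ 42.4405

Hypotenuse = 30.01√2 = 42.44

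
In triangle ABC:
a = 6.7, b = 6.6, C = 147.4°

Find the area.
Two sides and the included angle (SAS): A = ½·a·b·sin(C) = ½·6.7·6.6·sin(147.4°)
sin(147.4°) ≈ 0.538771
A ≈ ½·44.22·0.538771 = 22.11·0.538771 ≈ 11.9122

Area = 11.91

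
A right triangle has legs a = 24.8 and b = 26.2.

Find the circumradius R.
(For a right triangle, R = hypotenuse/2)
Hypotenuse c = √(a² + b²) = √(615.04 + 686.44) = √1301.48 ≈ 36.076
R = c/2 ≈ 36.076/2 ≈ 18.038

R = 18.04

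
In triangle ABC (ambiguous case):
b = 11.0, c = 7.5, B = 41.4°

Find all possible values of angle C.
b/sin(B) = c/sin(C)  ⇒  sin(C) = c·sin(B)/b = 7.5·sin(41.4°)/11.0
sin(41.4°) ≈ 0.661312
sin(C) ≈ 7.5·0.661312/11.0 ≈ 4.95984/11.0 ≈ 0.450894
Candidate 1: C₁ = arcsin(0.450894) ≈ 26.8011°  →  A = 180° − 41.4° − 26.8011° ≈ 111.799° > 0, valid
Candidate 2: C₂ = 180° − C₁ ≈ 153.199°  →  A = 180° − 41.4° − 153.199° ≈ -14.5989° ≤ 0, not a valid triangle

C = 26.8° (one solution)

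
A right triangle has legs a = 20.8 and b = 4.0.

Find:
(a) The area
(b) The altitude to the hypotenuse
(a) The legs are perpendicular, so Area = ½·a·b = ½·20.8·4.0 = ½·83.2 = 41.6
(b) Hypotenuse c = √(a² + b²) = √(432.64 + 16) = √448.64 ≈ 21.1811
    Area = ½·c·h_c  ⇒  h_c = 2·Area/c = 83.2/21.1811 ≈ 3.92803

Area = 41.6, h_c = 3.928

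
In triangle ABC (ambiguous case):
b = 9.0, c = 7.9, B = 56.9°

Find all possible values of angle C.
b/sin(B) = c/sin(C)  ⇒  sin(C) = c·sin(B)/b = 7.9·sin(56.9°)/9.0
sin(56.9°) ≈ 0.837719
sin(C) ≈ 7.9·0.837719/9.0 ≈ 6.61798/9.0 ≈ 0.735331
Candidate 1: C₁ = arcsin(0.735331) ≈ 47.3352°  →  A = 180° − 56.9° − 47.3352° ≈ 75.7648° > 0, valid
Candidate 2: C₂ = 180° − C₁ ≈ 132.665°  →  A = 180° − 56.9° − 132.665° ≈ -9.5648° ≤ 0, not a valid triangle

C = 47.34° (one solution)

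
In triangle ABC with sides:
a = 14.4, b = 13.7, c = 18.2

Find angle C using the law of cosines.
c² = a² + b² − 2ab·cos(C)  ⇒  cos(C) = (a² + b² − c²)/(2ab)
cos(C) = (14.4² + 13.7² − 18.2²)/(2·14.4·13.7) = (207.36 + 187.69 − 331.24)/394.56 = 63.81/394.56 ≈ 0.161724
C = arccos(0.161724) ≈ 80.693°

C = 80.69°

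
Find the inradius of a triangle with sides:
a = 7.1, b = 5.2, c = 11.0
r = Area/s where s is the semi-perimeter.
s = (7.1 + 5.2 + 11.0)/2 = 23.3/2 = 11.65
Area = √(s(s−a)(s−b)(s−c)) = √(11.65·4.55·6.45·0.65) ≈ √222.234 ≈ 14.9075
r ≈ 14.9075/11.65 ≈ 1.27961

r = 1.28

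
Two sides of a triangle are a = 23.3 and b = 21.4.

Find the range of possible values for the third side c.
Triangle inequality: |a − b| < c < a + b
|a − b| = |23.3 − 21.4| = 1.9
a + b = 23.3 + 21.4 = 44.7

1.9 < c < 44.7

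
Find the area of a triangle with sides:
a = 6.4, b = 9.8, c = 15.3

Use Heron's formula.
s = (6.4 + 9.8 + 15.3)/2 = 31.5/2 = 15.75
s − a = 9.35, s − b = 5.95, s − c = 0.45
s(s−a)(s−b)(s−c) = 15.75·9.35·5.95·0.45 ≈ 394.295
Area = √394.295 ≈ 19.8569

Area = 19.86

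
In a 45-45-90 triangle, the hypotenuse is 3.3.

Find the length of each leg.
In a 45-45-90 triangle hypotenuse = leg·√2, so leg = hypotenuse/√2.
Leg = 3.3/√2 ≈ 3.3/1.41421 ≈ 2.33345

Each leg = 2.333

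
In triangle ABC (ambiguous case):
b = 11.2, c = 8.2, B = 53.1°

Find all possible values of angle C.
b/sin(B) = c/sin(C)  ⇒  sin(C) = c·sin(B)/b = 8.2·sin(53.1°)/11.2
sin(53.1°) ≈ 0.799685
sin(C) ≈ 8.2·0.799685/11.2 ≈ 6.55741/11.2 ≈ 0.585483
Candidate 1: C₁ = arcsin(0.585483) ≈ 35.8371°  →  A = 180° − 53.1° − 35.8371° ≈ 91.0629° > 0, valid
Candidate 2: C₂ = 180° − C₁ ≈ 144.163°  →  A = 180° − 53.1° − 144.163° ≈ -17.2629° ≤ 0, not a valid triangle

C = 35.84° (one solution)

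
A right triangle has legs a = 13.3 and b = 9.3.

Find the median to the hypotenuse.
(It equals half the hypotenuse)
Hypotenuse c = √(a² + b²) = √(176.89 + 86.49) = √263.38 ≈ 16.229
Median to hypotenuse = c/2 ≈ 16.229/2 ≈ 8.11449

Median = 8.114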